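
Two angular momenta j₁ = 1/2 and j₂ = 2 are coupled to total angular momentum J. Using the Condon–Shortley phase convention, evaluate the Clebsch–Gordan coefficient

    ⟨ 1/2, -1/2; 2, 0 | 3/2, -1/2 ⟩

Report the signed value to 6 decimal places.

−√(2/5) = -0.632456

j₁+j₂−J=1  J+j₁−j₂=0  J−j₁+j₂=3  j₁+j₂+J+1=5
(j₁±m₁, j₂±m₂, J±M) = (0,1,2,2,1,2)
P² = 8/5
sum k=1..1:
  [1] −1/2 = -1/2
S = -1/2
C² = P²·S² = 2/5 ; C = -0.632456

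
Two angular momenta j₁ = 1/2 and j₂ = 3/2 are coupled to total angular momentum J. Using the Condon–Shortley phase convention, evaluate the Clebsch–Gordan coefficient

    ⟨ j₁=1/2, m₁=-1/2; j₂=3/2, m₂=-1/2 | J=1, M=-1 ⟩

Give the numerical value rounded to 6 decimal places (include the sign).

-0.500000

triangle: 1!×0!×2!/4! = 2/24
(j±m)!: 0!×1!×1!×2!×0!×2! = 4
prefactor² = (2J+1)×Δ×N² = 1
  k=1: −1/(1!×0!×0!×0!×0!×2!) = -1/2
Σ = -1/2  ⇒  CG² = 1×(-1/2)² = 1/4
CG = −√(1/4) = -0.500000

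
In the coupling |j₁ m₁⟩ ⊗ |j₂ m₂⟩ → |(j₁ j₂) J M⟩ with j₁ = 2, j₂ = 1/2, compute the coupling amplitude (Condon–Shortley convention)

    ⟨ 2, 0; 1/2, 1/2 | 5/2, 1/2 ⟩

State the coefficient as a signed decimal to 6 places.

+0.774597

√[6·0!4!1!/6! · 2!2!1!0!3!2!] = √(48/5)
  +(−1)^0/∏(0,0,2,1,2,0)! = 1/4  (running 1/4)
⟨..|..⟩ = √(48/5)·(1/4) = +0.774597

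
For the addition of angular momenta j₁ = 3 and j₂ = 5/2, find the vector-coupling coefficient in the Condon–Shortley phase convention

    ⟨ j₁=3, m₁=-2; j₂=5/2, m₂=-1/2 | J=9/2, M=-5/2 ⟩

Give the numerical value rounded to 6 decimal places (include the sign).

√[10·1!5!4!/11! · 1!5!2!3!2!7!] = √(115200/11)
  +(−1)^0/∏(0,1,5,2,0,2)! = 1/480  (running 1/480)
  +(−1)^1/∏(1,0,4,1,1,3)! = -1/144  (running -7/1440)
⟨..|..⟩ = √(115200/11)·(-7/1440) = -0.497468

-0.497468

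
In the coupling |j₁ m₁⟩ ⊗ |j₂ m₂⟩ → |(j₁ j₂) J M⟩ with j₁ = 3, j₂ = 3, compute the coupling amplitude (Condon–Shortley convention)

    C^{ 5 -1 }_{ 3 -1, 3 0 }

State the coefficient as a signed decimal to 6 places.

triangle: 1!×5!×5!/12! = 14400/479001600
(j±m)!: 2!×4!×3!×3!×4!×6! = 29859840
prefactor² = (2J+1)×Δ×N² = 69120/7
  k=0: +1/(0!×1!×4!×3!×1!×2!) = 1/288
  k=1: −1/(1!×0!×3!×2!×2!×3!) = -1/144
Σ = -1/288  ⇒  CG² = 69120/7×(-1/288)² = 5/42
CG = −√(5/42) = -0.345033

-0.345033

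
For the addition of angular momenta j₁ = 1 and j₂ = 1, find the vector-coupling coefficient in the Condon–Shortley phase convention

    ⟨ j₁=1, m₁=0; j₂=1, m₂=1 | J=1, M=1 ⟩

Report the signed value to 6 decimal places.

−√(1/2) ≈ -0.707107

j₁+j₂−J=1  J+j₁−j₂=1  J−j₁+j₂=1  j₁+j₂+J+1=4
(j₁±m₁, j₂±m₂, J±M) = (1,1,2,0,2,0)
P² = 1/2
sum k=1..1:
  [1] −1/1 = -1
S = -1
C² = P²·S² = 1/2 ; C = -0.707107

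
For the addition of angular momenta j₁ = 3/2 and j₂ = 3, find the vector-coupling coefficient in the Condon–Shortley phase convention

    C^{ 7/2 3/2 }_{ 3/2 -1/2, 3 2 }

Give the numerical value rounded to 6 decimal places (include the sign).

triangle: 1!*2!*5!/9! = 240/362880
(j±m)!: 1!*2!*5!*1!*5!*2! = 57600
prefactor² = (2J+1)*Δ*N² = 6400/21
  k=0: +1/(0!*1!*2!*5!*0!*0!) = 1/240
  k=1: −1/(1!*0!*1!*4!*1!*1!) = -1/24
Σ = -3/80  ⇒  CG² = 6400/21*(-3/80)² = 3/7
CG = −√(3/7) = -0.654654

-0.654654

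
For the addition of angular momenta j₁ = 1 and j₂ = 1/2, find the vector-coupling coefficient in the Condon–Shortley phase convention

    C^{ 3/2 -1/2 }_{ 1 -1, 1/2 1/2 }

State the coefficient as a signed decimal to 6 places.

+0.577350  (= +√(1/3))

j₁+j₂−J=0  J+j₁−j₂=2  J−j₁+j₂=1  j₁+j₂+J+1=4
(j₁±m₁, j₂±m₂, J±M) = (0,2,1,0,1,2)
P² = 4/3
sum k=0..0:
  [0] +1/2 = 1/2
S = 1/2
C² = P²·S² = 1/3 ; C = +0.577350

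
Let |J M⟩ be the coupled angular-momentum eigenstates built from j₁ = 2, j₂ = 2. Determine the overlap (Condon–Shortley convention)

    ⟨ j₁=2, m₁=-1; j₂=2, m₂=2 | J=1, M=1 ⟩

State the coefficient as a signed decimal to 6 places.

−√(1/5) = -0.447214

j₁+j₂−J=3  J+j₁−j₂=1  J−j₁+j₂=1  j₁+j₂+J+1=6
(j₁±m₁, j₂±m₂, J±M) = (1,3,4,0,2,0)
P² = 36/5
sum k=3..3:
  [3] −1/6 = -1/6
S = -1/6
C² = P²·S² = 1/5 ; C = -0.447214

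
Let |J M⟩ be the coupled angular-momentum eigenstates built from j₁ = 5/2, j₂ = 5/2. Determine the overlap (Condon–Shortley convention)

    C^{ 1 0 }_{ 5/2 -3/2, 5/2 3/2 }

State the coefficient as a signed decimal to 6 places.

√[3·4!1!1!/7! · 1!4!4!1!1!1!] = √(288/35)
  +(−1)^3/∏(3,1,1,1,0,0)! = -1/6  (running -1/6)
  +(−1)^4/∏(4,0,0,0,1,1)! = 1/24  (running -1/8)
⟨..|..⟩ = √(288/35)·(-1/8) = -0.358569

−√(9/70) = -0.358569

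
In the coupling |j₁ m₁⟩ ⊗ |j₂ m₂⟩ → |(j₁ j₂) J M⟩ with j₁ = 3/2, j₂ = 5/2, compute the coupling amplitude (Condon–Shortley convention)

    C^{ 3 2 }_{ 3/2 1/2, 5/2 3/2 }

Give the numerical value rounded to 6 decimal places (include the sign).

triangle: 1!×2!×4!/8! = 48/40320
(j±m)!: 2!×1!×4!×1!×5!×1! = 5760
prefactor² = (2J+1)×Δ×N² = 48
  k=0: +1/(0!×1!×1!×4!×1!×0!) = 1/24
  k=1: −1/(1!×0!×0!×3!×2!×1!) = -1/12
Σ = -1/24  ⇒  CG² = 48×(-1/24)² = 1/12
CG = −√(1/12) = -0.288675

−√(1/12) ≈ -0.288675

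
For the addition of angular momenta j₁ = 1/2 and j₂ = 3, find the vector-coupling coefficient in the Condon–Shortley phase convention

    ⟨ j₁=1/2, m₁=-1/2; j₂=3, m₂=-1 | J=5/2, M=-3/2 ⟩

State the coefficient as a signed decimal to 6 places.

√[6·1!0!5!/7! · 0!1!2!4!1!4!] = √(1152/7)
  +(−1)^1/∏(1,0,0,1,0,4)! = -1/24  (running -1/24)
⟨..|..⟩ = √(1152/7)·(-1/24) = -0.534522

−√(2/7) ≈ -0.534522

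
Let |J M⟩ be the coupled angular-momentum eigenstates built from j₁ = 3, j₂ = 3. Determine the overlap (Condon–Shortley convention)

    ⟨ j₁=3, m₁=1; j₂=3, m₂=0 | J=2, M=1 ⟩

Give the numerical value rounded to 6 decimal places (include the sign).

+√(1/42) ≈ +0.154303

j₁+j₂−J=4  J+j₁−j₂=2  J−j₁+j₂=2  j₁+j₂+J+1=9
(j₁±m₁, j₂±m₂, J±M) = (4,2,3,3,3,1)
P² = 96/7
sum k=1..2:
  [1] −1/12 = -1/12
  [2] +1/8 = 1/8
S = 1/24
C² = P²·S² = 1/42 ; C = +0.154303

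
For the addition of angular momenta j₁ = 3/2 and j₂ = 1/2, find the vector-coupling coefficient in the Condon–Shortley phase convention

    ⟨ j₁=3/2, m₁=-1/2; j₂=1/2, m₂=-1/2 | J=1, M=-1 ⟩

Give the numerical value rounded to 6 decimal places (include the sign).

j₁+j₂−J=1  J+j₁−j₂=2  J−j₁+j₂=0  j₁+j₂+J+1=4
(j₁±m₁, j₂±m₂, J±M) = (1,2,0,1,0,2)
P² = 1
sum k=0..0:
  [0] +1/2 = 1/2
S = 1/2
C² = P²·S² = 1/4 ; C = +0.500000

+√(1/4) = +0.500000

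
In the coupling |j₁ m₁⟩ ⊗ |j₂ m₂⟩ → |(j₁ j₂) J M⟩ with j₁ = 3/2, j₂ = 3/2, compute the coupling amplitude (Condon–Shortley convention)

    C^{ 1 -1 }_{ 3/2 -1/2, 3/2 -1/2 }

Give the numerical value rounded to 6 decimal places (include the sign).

−√(2/5) ≈ -0.632456

√[3·2!1!1!/5! · 1!2!1!2!0!2!] = √(2/5)
  +(−1)^1/∏(1,1,1,0,0,1)! = -1  (running -1)
⟨..|..⟩ = √(2/5)·(-1) = -0.632456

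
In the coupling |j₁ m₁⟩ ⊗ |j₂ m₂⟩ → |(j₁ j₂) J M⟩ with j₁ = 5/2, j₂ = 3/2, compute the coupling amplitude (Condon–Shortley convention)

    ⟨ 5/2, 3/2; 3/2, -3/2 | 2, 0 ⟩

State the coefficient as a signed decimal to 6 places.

+0.654654

triangle: 2!*3!*1!/7! = 12/5040
(j±m)!: 4!*1!*0!*3!*2!*2! = 576
prefactor² = (2J+1)*Δ*N² = 48/7
  k=0: +1/(0!*2!*1!*0!*2!*1!) = 1/4
Σ = 1/4  ⇒  CG² = 48/7*1/4² = 3/7
CG = +√(3/7) = +0.654654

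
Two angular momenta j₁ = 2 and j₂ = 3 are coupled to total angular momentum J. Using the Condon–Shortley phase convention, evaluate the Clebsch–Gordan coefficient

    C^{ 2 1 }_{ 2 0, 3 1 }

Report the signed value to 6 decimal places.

+√(1/7) = +0.377964

triangle: 3!*1!*3!/8! = 36/40320
(j±m)!: 2!*2!*4!*2!*3!*1! = 1152
prefactor² = (2J+1)*Δ*N² = 36/7
  k=1: −1/(1!*2!*1!*3!*0!*0!) = -1/12
  k=2: +1/(2!*1!*0!*2!*1!*1!) = 1/4
Σ = 1/6  ⇒  CG² = 36/7*1/6² = 1/7
CG = +√(1/7) = +0.377964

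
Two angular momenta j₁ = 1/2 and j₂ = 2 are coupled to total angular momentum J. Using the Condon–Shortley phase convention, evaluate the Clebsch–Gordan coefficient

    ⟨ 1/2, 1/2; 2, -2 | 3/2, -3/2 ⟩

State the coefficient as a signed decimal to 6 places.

√[4·1!0!3!/5! · 1!0!0!4!0!3!] = √(144/5)
  +(−1)^0/∏(0,1,0,0,0,3)! = 1/6  (running 1/6)
⟨..|..⟩ = √(144/5)·(1/6) = +0.894427

+0.894427  (= +√(4/5))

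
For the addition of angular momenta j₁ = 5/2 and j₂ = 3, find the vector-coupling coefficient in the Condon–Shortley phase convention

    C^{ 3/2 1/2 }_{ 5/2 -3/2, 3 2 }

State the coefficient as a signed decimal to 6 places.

j₁+j₂−J=4  J+j₁−j₂=1  J−j₁+j₂=2  j₁+j₂+J+1=8
(j₁±m₁, j₂±m₂, J±M) = (1,4,5,1,2,1)
P² = 192/7
sum k=3..4:
  [3] −1/12 = -1/12
  [4] +1/24 = 1/24
S = -1/24
C² = P²·S² = 1/21 ; C = -0.218218

−√(1/21) ≈ -0.218218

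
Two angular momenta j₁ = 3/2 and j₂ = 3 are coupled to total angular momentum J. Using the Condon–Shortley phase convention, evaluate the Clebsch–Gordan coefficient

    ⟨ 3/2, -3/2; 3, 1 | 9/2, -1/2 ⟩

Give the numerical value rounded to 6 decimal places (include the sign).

+√(5/42) = +0.345033

√[10·0!3!6!/10! · 0!3!4!2!4!5!] = √(69120/7)
  +(−1)^0/∏(0,0,3,4,0,2)! = 1/288  (running 1/288)
⟨..|..⟩ = √(69120/7)·(1/288) = +0.345033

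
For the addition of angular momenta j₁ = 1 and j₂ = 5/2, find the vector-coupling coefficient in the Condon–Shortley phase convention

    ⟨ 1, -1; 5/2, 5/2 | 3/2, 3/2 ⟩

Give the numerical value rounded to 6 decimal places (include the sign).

+0.816497  (= +√(2/3))

triangle: 2!×0!×3!/6! = 12/720
(j±m)!: 0!×2!×5!×0!×3!×0! = 1440
prefactor² = (2J+1)×Δ×N² = 96
  k=2: +1/(2!×0!×0!×3!×0!×0!) = 1/12
Σ = 1/12  ⇒  CG² = 96×1/12² = 2/3
CG = +√(2/3) = +0.816497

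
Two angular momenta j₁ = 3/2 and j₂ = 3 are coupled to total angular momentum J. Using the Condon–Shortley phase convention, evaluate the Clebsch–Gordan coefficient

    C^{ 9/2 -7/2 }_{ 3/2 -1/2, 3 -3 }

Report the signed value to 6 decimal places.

triangle: 0!×3!×6!/10! = 4320/3628800
(j±m)!: 1!×2!×0!×6!×1!×8! = 58060800
prefactor² = (2J+1)×Δ×N² = 691200
  k=0: +1/(0!×0!×2!×0!×1!×6!) = 1/1440
Σ = 1/1440  ⇒  CG² = 691200×1/1440² = 1/3
CG = +√(1/3) = +0.577350

+√(1/3) = +0.577350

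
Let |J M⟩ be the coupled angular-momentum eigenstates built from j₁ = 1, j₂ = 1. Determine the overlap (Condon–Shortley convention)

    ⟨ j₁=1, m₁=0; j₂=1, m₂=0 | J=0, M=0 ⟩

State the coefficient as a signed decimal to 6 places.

j₁+j₂−J=2  J+j₁−j₂=0  J−j₁+j₂=0  j₁+j₂+J+1=3
(j₁±m₁, j₂±m₂, J±M) = (1,1,1,1,0,0)
P² = 1/3
sum k=1..1:
  [1] −1/1 = -1
S = -1
C² = P²·S² = 1/3 ; C = -0.577350

−√(1/3) = -0.577350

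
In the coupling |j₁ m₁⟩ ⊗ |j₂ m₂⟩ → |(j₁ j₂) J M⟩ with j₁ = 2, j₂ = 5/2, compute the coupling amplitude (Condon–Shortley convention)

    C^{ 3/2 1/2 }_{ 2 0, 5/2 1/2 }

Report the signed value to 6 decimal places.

triangle: 3!×1!×2!/7! = 12/5040
(j±m)!: 2!×2!×3!×2!×2!×1! = 96
prefactor² = (2J+1)×Δ×N² = 32/35
  k=1: −1/(1!×2!×1!×2!×0!×0!) = -1/4
  k=2: +1/(2!×1!×0!×1!×1!×1!) = 1/2
Σ = 1/4  ⇒  CG² = 32/35×1/4² = 2/35
CG = +√(2/35) = +0.239046

+0.239046  (= +√(2/35))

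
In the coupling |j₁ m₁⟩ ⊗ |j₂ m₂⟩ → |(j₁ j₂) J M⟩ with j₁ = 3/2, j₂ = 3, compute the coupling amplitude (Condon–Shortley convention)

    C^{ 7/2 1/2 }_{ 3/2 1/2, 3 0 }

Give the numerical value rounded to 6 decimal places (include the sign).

+√(2/21) ≈ +0.308607

j₁+j₂−J=1  J+j₁−j₂=2  J−j₁+j₂=5  j₁+j₂+J+1=9
(j₁±m₁, j₂±m₂, J±M) = (2,1,3,3,4,3)
P² = 384/7
sum k=0..1:
  [0] +1/12 = 1/12
  [1] −1/24 = -1/24
S = 1/24
C² = P²·S² = 2/21 ; C = +0.308607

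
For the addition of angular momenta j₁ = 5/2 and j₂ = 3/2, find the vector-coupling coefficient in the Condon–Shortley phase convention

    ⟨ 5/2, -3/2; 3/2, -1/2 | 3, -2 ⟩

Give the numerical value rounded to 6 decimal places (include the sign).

−√(1/12) = -0.288675

j₁+j₂−J=1  J+j₁−j₂=4  J−j₁+j₂=2  j₁+j₂+J+1=8
(j₁±m₁, j₂±m₂, J±M) = (1,4,1,2,1,5)
P² = 48
sum k=0..1:
  [0] +1/24 = 1/24
  [1] −1/12 = -1/12
S = -1/24
C² = P²·S² = 1/12 ; C = -0.288675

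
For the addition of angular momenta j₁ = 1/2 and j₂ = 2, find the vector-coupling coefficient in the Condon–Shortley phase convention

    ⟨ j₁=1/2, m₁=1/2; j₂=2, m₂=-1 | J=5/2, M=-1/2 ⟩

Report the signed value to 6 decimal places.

√[6·0!1!4!/6! · 1!0!1!3!2!3!] = √(72/5)
  +(−1)^0/∏(0,0,0,1,1,3)! = 1/6  (running 1/6)
⟨..|..⟩ = √(72/5)·(1/6) = +0.632456

+0.632456  (= +√(2/5))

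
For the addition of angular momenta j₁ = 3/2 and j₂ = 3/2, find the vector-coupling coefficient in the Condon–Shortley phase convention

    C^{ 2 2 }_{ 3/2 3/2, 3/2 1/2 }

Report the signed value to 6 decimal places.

triangle: 1!×2!×2!/6! = 4/720
(j±m)!: 3!×0!×2!×1!×4!×0! = 288
prefactor² = (2J+1)×Δ×N² = 8
  k=0: +1/(0!×1!×0!×2!×2!×0!) = 1/4
Σ = 1/4  ⇒  CG² = 8×1/4² = 1/2
CG = +√(1/2) = +0.707107

+√(1/2) ≈ +0.707107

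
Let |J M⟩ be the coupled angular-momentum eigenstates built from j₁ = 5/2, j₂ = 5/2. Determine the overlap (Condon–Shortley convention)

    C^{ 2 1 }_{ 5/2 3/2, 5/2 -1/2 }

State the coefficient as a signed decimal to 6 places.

−√(1/7) ≈ -0.377964

√[5·3!2!2!/8! · 4!1!2!3!3!1!] = √(36/7)
  +(−1)^0/∏(0,3,1,2,1,0)! = 1/12  (running 1/12)
  +(−1)^1/∏(1,2,0,1,2,1)! = -1/4  (running -1/6)
⟨..|..⟩ = √(36/7)·(-1/6) = -0.377964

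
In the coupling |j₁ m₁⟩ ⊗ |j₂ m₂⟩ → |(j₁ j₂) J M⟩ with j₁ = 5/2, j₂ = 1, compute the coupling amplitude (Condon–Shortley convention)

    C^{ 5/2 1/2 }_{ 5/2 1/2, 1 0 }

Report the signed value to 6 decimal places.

+√(1/35) = +0.169031

√[6·1!4!1!/7! · 3!2!1!1!3!2!] = √(144/35)
  +(−1)^0/∏(0,1,2,1,2,0)! = 1/4  (running 1/4)
  +(−1)^1/∏(1,0,1,0,3,1)! = -1/6  (running 1/12)
⟨..|..⟩ = √(144/35)·(1/12) = +0.169031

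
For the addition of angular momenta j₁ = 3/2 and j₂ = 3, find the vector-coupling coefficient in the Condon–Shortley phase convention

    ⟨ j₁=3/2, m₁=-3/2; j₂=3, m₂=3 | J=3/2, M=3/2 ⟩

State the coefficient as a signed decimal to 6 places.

-0.755929

j₁+j₂−J=3  J+j₁−j₂=0  J−j₁+j₂=3  j₁+j₂+J+1=7
(j₁±m₁, j₂±m₂, J±M) = (0,3,6,0,3,0)
P² = 5184/7
sum k=3..3:
  [3] −1/36 = -1/36
S = -1/36
C² = P²·S² = 4/7 ; C = -0.755929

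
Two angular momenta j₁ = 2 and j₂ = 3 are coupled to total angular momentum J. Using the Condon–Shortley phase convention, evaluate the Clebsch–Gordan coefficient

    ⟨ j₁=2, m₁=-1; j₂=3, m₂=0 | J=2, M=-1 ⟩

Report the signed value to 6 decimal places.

+√(2/7) ≈ +0.534522

j₁+j₂−J=3  J+j₁−j₂=1  J−j₁+j₂=3  j₁+j₂+J+1=8
(j₁±m₁, j₂±m₂, J±M) = (1,3,3,3,1,3)
P² = 81/14
sum k=2..3:
  [2] +1/4 = 1/4
  [3] −1/36 = -1/36
S = 2/9
C² = P²·S² = 2/7 ; C = +0.534522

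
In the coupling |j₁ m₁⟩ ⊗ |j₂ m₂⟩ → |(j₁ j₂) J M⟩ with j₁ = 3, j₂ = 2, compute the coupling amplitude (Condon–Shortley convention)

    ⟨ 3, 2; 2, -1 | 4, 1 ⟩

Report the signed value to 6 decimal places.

+√(7/20) = +0.591608

√[9·1!5!3!/10! · 5!1!1!3!5!3!] = √(6480/7)
  +(−1)^0/∏(0,1,1,1,4,2)! = 1/48  (running 1/48)
  +(−1)^1/∏(1,0,0,0,5,3)! = -1/720  (running 7/360)
⟨..|..⟩ = √(6480/7)·(7/360) = +0.591608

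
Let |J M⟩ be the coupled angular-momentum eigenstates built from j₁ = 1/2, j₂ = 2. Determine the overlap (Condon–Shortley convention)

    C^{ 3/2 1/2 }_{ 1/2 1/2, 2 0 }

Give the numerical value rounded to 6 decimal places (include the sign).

+0.632456

√[4·1!0!3!/5! · 1!0!2!2!2!1!] = √(8/5)
  +(−1)^0/∏(0,1,0,2,0,1)! = 1/2  (running 1/2)
⟨..|..⟩ = √(8/5)·(1/2) = +0.632456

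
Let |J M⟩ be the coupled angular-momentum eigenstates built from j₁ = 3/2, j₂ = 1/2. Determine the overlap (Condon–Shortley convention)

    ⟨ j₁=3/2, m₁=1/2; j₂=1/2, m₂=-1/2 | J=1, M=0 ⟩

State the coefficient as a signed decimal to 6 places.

+√(1/2) = +0.707107

triangle: 1!×2!×0!/4! = 2/24
(j±m)!: 2!×1!×0!×1!×1!×1! = 2
prefactor² = (2J+1)×Δ×N² = 1/2
  k=0: +1/(0!×1!×1!×0!×1!×0!) = 1
Σ = 1  ⇒  CG² = 1/2×1² = 1/2
CG = +√(1/2) = +0.707107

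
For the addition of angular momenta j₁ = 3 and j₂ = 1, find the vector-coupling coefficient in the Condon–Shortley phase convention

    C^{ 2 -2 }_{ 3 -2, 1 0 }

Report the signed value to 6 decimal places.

j₁+j₂−J=2  J+j₁−j₂=4  J−j₁+j₂=0  j₁+j₂+J+1=7
(j₁±m₁, j₂±m₂, J±M) = (1,5,1,1,0,4)
P² = 960/7
sum k=1..1:
  [1] −1/24 = -1/24
S = -1/24
C² = P²·S² = 5/21 ; C = -0.487950

-0.487950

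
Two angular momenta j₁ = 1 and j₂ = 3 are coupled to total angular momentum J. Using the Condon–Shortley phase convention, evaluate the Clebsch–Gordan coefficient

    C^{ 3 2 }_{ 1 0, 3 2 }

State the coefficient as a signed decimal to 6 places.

√[7·1!1!5!/8! · 1!1!5!1!5!1!] = √(300)
  +(−1)^0/∏(0,1,1,5,0,0)! = 1/120  (running 1/120)
  +(−1)^1/∏(1,0,0,4,1,1)! = -1/24  (running -1/30)
⟨..|..⟩ = √(300)·(-1/30) = -0.577350

−√(1/3) = -0.577350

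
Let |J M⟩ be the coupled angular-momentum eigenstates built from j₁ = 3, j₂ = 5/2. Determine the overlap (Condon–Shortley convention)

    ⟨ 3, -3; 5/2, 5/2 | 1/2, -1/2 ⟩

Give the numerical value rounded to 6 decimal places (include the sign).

−√(2/7) ≈ -0.534522

√[2·5!1!0!/7! · 0!6!5!0!0!1!] = √(28800/7)
  +(−1)^5/∏(5,0,1,0,0,0)! = -1/120  (running -1/120)
⟨..|..⟩ = √(28800/7)·(-1/120) = -0.534522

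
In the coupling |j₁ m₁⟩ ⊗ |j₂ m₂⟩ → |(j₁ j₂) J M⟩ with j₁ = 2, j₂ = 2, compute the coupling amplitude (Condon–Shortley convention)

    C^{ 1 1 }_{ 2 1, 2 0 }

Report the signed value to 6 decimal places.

j₁+j₂−J=3  J+j₁−j₂=1  J−j₁+j₂=1  j₁+j₂+J+1=6
(j₁±m₁, j₂±m₂, J±M) = (3,1,2,2,2,0)
P² = 6/5
sum k=1..1:
  [1] −1/2 = -1/2
S = -1/2
C² = P²·S² = 3/10 ; C = -0.547723

−√(3/10) = -0.547723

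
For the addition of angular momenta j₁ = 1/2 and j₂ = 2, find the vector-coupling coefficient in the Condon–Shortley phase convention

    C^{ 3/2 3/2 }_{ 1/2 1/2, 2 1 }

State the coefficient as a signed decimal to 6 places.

triangle: 1!×0!×3!/5! = 6/120
(j±m)!: 1!×0!×3!×1!×3!×0! = 36
prefactor² = (2J+1)×Δ×N² = 36/5
  k=0: +1/(0!×1!×0!×3!×0!×0!) = 1/6
Σ = 1/6  ⇒  CG² = 36/5×1/6² = 1/5
CG = +√(1/5) = +0.447214

+0.447214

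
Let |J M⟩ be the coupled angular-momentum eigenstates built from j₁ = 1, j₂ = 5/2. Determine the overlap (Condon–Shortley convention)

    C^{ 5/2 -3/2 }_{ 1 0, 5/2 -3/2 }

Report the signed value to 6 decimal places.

j₁+j₂−J=1  J+j₁−j₂=1  J−j₁+j₂=4  j₁+j₂+J+1=7
(j₁±m₁, j₂±m₂, J±M) = (1,1,1,4,1,4)
P² = 576/35
sum k=0..1:
  [0] +1/6 = 1/6
  [1] −1/24 = -1/24
S = 1/8
C² = P²·S² = 9/35 ; C = +0.507093

+√(9/35) = +0.507093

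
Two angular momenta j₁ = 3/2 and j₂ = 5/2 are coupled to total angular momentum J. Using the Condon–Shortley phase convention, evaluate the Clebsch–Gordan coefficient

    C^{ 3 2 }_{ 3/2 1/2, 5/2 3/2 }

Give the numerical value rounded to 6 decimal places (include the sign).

j₁+j₂−J=1  J+j₁−j₂=2  J−j₁+j₂=4  j₁+j₂+J+1=8
(j₁±m₁, j₂±m₂, J±M) = (2,1,4,1,5,1)
P² = 48
sum k=0..1:
  [0] +1/24 = 1/24
  [1] −1/12 = -1/12
S = -1/24
C² = P²·S² = 1/12 ; C = -0.288675

-0.288675  (= −√(1/12))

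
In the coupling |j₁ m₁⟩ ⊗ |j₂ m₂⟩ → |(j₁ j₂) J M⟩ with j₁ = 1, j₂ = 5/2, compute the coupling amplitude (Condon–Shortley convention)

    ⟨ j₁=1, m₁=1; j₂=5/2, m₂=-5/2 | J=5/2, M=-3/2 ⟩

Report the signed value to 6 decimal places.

+0.534522  (= +√(2/7))

triangle: 1!*1!*4!/7! = 24/5040
(j±m)!: 2!*0!*0!*5!*1!*4! = 5760
prefactor² = (2J+1)*Δ*N² = 1152/7
  k=0: +1/(0!*1!*0!*0!*1!*4!) = 1/24
Σ = 1/24  ⇒  CG² = 1152/7*1/24² = 2/7
CG = +√(2/7) = +0.534522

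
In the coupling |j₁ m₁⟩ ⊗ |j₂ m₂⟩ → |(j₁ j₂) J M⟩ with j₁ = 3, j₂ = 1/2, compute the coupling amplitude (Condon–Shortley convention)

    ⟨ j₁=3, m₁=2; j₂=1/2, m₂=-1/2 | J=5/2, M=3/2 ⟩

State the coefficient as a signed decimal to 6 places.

+0.845154

√[6·1!5!0!/7! · 5!1!0!1!4!1!] = √(2880/7)
  +(−1)^0/∏(0,1,1,0,4,0)! = 1/24  (running 1/24)
⟨..|..⟩ = √(2880/7)·(1/24) = +0.845154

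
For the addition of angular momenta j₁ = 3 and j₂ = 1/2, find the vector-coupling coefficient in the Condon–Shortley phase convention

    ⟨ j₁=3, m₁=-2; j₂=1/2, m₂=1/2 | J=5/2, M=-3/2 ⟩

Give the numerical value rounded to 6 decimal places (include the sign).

j₁+j₂−J=1  J+j₁−j₂=5  J−j₁+j₂=0  j₁+j₂+J+1=7
(j₁±m₁, j₂±m₂, J±M) = (1,5,1,0,1,4)
P² = 2880/7
sum k=1..1:
  [1] −1/24 = -1/24
S = -1/24
C² = P²·S² = 5/7 ; C = -0.845154

−√(5/7) ≈ -0.845154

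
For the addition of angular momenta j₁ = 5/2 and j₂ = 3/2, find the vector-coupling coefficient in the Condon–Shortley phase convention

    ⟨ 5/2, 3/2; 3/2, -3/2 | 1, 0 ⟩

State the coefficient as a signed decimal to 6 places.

√[3·3!2!0!/6! · 4!1!0!3!1!1!] = √(36/5)
  +(−1)^0/∏(0,3,1,0,1,0)! = 1/6  (running 1/6)
⟨..|..⟩ = √(36/5)·(1/6) = +0.447214

+0.447214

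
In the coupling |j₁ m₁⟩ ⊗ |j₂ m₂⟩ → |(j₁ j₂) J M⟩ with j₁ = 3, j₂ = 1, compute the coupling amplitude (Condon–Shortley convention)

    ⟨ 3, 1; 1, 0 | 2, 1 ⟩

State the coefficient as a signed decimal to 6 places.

-0.617213  (= −√(8/21))

j₁+j₂−J=2  J+j₁−j₂=4  J−j₁+j₂=0  j₁+j₂+J+1=7
(j₁±m₁, j₂±m₂, J±M) = (4,2,1,1,3,1)
P² = 96/7
sum k=1..1:
  [1] −1/6 = -1/6
S = -1/6
C² = P²·S² = 8/21 ; C = -0.617213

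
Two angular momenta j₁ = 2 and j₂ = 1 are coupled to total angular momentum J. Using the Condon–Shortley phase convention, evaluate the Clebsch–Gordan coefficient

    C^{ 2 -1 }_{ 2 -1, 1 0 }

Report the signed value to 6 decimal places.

triangle: 1!*3!*1!/6! = 6/720
(j±m)!: 1!*3!*1!*1!*1!*3! = 36
prefactor² = (2J+1)*Δ*N² = 3/2
  k=0: +1/(0!*1!*3!*1!*0!*0!) = 1/6
  k=1: −1/(1!*0!*2!*0!*1!*1!) = -1/2
Σ = -1/3  ⇒  CG² = 3/2*(-1/3)² = 1/6
CG = −√(1/6) = -0.408248

-0.408248  (= −√(1/6))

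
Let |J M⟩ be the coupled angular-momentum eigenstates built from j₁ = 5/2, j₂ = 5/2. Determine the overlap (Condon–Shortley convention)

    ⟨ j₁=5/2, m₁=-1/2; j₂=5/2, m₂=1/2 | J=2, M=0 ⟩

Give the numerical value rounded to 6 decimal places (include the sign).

triangle: 3!·2!·2!/8! = 24/40320
(j±m)!: 2!·3!·3!·2!·2!·2! = 576
prefactor² = (2J+1)·Δ·N² = 12/7
  k=1: −1/(1!·2!·2!·2!·0!·0!) = -1/8
  k=2: +1/(2!·1!·1!·1!·1!·1!) = 1/2
  k=3: −1/(3!·0!·0!·0!·2!·2!) = -1/24
Σ = 1/3  ⇒  CG² = 12/7·1/3² = 4/21
CG = +√(4/21) = +0.436436

+0.436436  (= +√(4/21))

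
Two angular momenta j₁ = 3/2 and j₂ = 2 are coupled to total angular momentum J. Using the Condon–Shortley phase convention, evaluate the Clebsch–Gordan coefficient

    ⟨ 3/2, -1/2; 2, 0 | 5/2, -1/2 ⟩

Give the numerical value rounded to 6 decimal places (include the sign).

triangle: 1!*2!*3!/7! = 12/5040
(j±m)!: 1!*2!*2!*2!*2!*3! = 96
prefactor² = (2J+1)*Δ*N² = 48/35
  k=0: +1/(0!*1!*2!*2!*0!*1!) = 1/4
  k=1: −1/(1!*0!*1!*1!*1!*2!) = -1/2
Σ = -1/4  ⇒  CG² = 48/35*(-1/4)² = 3/35
CG = −√(3/35) = -0.292770

-0.292770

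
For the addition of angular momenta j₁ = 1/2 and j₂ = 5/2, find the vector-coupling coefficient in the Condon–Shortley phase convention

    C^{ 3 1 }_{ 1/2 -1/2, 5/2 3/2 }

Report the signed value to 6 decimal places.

triangle: 0!×1!×5!/7! = 120/5040
(j±m)!: 0!×1!×4!×1!×4!×2! = 1152
prefactor² = (2J+1)×Δ×N² = 192
  k=0: +1/(0!×0!×1!×4!×0!×1!) = 1/24
Σ = 1/24  ⇒  CG² = 192×1/24² = 1/3
CG = +√(1/3) = +0.577350

+0.577350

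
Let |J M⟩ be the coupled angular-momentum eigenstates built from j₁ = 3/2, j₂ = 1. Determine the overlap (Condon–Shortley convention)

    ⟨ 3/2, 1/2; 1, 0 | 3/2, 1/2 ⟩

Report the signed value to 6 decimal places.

+0.258199

triangle: 1!*2!*1!/5! = 2/120
(j±m)!: 2!*1!*1!*1!*2!*1! = 4
prefactor² = (2J+1)*Δ*N² = 4/15
  k=0: +1/(0!*1!*1!*1!*1!*0!) = 1
  k=1: −1/(1!*0!*0!*0!*2!*1!) = -1/2
Σ = 1/2  ⇒  CG² = 4/15*1/2² = 1/15
CG = +√(1/15) = +0.258199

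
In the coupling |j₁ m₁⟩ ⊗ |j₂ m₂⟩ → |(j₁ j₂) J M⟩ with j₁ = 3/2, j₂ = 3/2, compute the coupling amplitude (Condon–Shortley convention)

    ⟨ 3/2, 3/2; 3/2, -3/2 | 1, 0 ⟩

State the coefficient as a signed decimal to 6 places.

+0.670820

j₁+j₂−J=2  J+j₁−j₂=1  J−j₁+j₂=1  j₁+j₂+J+1=5
(j₁±m₁, j₂±m₂, J±M) = (3,0,0,3,1,1)
P² = 9/5
sum k=0..0:
  [0] +1/2 = 1/2
S = 1/2
C² = P²·S² = 9/20 ; C = +0.670820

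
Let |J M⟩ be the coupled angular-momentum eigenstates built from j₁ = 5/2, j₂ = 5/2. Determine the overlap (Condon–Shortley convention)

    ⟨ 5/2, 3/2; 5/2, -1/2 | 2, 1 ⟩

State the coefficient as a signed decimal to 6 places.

√[5·3!2!2!/8! · 4!1!2!3!3!1!] = √(36/7)
  +(−1)^0/∏(0,3,1,2,1,0)! = 1/12  (running 1/12)
  +(−1)^1/∏(1,2,0,1,2,1)! = -1/4  (running -1/6)
⟨..|..⟩ = √(36/7)·(-1/6) = -0.377964

-0.377964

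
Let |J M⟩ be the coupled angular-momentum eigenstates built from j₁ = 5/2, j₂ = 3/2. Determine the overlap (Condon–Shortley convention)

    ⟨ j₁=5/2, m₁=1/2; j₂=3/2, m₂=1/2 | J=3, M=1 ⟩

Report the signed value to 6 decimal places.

-0.129099

triangle: 1!*4!*2!/8! = 48/40320
(j±m)!: 3!*2!*2!*1!*4!*2! = 1152
prefactor² = (2J+1)*Δ*N² = 48/5
  k=0: +1/(0!*1!*2!*2!*2!*0!) = 1/8
  k=1: −1/(1!*0!*1!*1!*3!*1!) = -1/6
Σ = -1/24  ⇒  CG² = 48/5*(-1/24)² = 1/60
CG = −√(1/60) = -0.129099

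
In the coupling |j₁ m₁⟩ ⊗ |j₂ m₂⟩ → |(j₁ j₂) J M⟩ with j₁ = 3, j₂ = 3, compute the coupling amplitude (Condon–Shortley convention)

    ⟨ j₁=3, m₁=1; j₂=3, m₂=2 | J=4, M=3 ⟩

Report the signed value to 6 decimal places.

√[9·2!4!4!/11! · 4!2!5!1!7!1!] = √(82944/11)
  +(−1)^1/∏(1,1,1,4,3,0)! = -1/144  (running -1/144)
  +(−1)^2/∏(2,0,0,3,4,1)! = 1/288  (running -1/288)
⟨..|..⟩ = √(82944/11)·(-1/288) = -0.301511

-0.301511  (= −√(1/11))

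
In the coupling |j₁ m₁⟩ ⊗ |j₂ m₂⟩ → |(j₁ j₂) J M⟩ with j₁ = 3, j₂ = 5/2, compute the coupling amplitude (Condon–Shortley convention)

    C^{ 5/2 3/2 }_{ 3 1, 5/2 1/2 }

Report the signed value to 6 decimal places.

triangle: 3!*3!*2!/9! = 72/362880
(j±m)!: 4!*2!*3!*2!*4!*1! = 13824
prefactor² = (2J+1)*Δ*N² = 576/35
  k=1: −1/(1!*2!*1!*2!*2!*0!) = -1/8
  k=2: +1/(2!*1!*0!*1!*3!*1!) = 1/12
Σ = -1/24  ⇒  CG² = 576/35*(-1/24)² = 1/35
CG = −√(1/35) = -0.169031

-0.169031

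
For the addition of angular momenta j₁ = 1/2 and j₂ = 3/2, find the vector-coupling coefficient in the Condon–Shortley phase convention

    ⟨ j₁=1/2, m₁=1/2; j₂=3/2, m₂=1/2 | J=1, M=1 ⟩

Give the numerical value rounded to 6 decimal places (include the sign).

j₁+j₂−J=1  J+j₁−j₂=0  J−j₁+j₂=2  j₁+j₂+J+1=4
(j₁±m₁, j₂±m₂, J±M) = (1,0,2,1,2,0)
P² = 1
sum k=0..0:
  [0] +1/2 = 1/2
S = 1/2
C² = P²·S² = 1/4 ; C = +0.500000

+√(1/4) ≈ +0.500000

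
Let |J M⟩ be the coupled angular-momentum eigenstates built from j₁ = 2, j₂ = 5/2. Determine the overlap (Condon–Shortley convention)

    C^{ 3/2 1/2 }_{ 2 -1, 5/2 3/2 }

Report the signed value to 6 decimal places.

√[4·3!1!2!/7! · 1!3!4!1!2!1!] = √(96/35)
  +(−1)^2/∏(2,1,1,2,0,0)! = 1/4  (running 1/4)
  +(−1)^3/∏(3,0,0,1,1,1)! = -1/6  (running 1/12)
⟨..|..⟩ = √(96/35)·(1/12) = +0.138013

+√(2/105) = +0.138013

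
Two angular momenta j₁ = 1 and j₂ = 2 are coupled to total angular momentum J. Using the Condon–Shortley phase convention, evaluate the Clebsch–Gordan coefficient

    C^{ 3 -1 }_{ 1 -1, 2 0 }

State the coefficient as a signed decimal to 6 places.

j₁+j₂−J=0  J+j₁−j₂=2  J−j₁+j₂=4  j₁+j₂+J+1=7
(j₁±m₁, j₂±m₂, J±M) = (0,2,2,2,2,4)
P² = 128/5
sum k=0..0:
  [0] +1/8 = 1/8
S = 1/8
C² = P²·S² = 2/5 ; C = +0.632456

+0.632456  (= +√(2/5))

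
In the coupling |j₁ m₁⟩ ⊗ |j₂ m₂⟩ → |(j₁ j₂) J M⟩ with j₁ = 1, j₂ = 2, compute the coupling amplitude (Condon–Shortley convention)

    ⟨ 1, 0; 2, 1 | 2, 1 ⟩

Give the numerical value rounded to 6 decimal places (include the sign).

−√(1/6) = -0.408248

j₁+j₂−J=1  J+j₁−j₂=1  J−j₁+j₂=3  j₁+j₂+J+1=6
(j₁±m₁, j₂±m₂, J±M) = (1,1,3,1,3,1)
P² = 3/2
sum k=0..1:
  [0] +1/6 = 1/6
  [1] −1/2 = -1/2
S = -1/3
C² = P²·S² = 1/6 ; C = -0.408248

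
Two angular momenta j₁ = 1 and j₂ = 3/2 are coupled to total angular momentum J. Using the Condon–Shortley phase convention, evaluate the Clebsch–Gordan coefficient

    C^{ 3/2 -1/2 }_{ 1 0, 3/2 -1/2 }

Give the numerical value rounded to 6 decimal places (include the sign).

j₁+j₂−J=1  J+j₁−j₂=1  J−j₁+j₂=2  j₁+j₂+J+1=5
(j₁±m₁, j₂±m₂, J±M) = (1,1,1,2,1,2)
P² = 4/15
sum k=0..1:
  [0] +1/1 = 1
  [1] −1/2 = -1/2
S = 1/2
C² = P²·S² = 1/15 ; C = +0.258199

+0.258199  (= +√(1/15))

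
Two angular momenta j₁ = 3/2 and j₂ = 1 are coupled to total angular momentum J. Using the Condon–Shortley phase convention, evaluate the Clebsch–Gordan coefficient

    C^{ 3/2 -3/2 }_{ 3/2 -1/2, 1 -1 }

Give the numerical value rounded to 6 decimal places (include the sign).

+0.632456

triangle: 1!*2!*1!/5! = 2/120
(j±m)!: 1!*2!*0!*2!*0!*3! = 24
prefactor² = (2J+1)*Δ*N² = 8/5
  k=0: +1/(0!*1!*2!*0!*0!*1!) = 1/2
Σ = 1/2  ⇒  CG² = 8/5*1/2² = 2/5
CG = +√(2/5) = +0.632456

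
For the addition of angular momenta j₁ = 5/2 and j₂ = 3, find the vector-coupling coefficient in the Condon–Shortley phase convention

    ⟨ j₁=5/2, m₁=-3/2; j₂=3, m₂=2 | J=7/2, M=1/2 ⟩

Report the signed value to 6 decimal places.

j₁+j₂−J=2  J+j₁−j₂=3  J−j₁+j₂=4  j₁+j₂+J+1=10
(j₁±m₁, j₂±m₂, J±M) = (1,4,5,1,4,3)
P² = 9216/35
sum k=1..2:
  [1] −1/144 = -1/144
  [2] +1/24 = 1/24
S = 5/144
C² = P²·S² = 20/63 ; C = +0.563436

+0.563436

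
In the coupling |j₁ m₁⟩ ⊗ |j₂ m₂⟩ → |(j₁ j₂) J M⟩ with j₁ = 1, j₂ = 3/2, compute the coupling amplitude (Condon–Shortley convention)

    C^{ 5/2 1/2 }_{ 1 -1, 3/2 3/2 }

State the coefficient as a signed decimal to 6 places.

+√(1/10) ≈ +0.316228

j₁+j₂−J=0  J+j₁−j₂=2  J−j₁+j₂=3  j₁+j₂+J+1=6
(j₁±m₁, j₂±m₂, J±M) = (0,2,3,0,3,2)
P² = 72/5
sum k=0..0:
  [0] +1/12 = 1/12
S = 1/12
C² = P²·S² = 1/10 ; C = +0.316228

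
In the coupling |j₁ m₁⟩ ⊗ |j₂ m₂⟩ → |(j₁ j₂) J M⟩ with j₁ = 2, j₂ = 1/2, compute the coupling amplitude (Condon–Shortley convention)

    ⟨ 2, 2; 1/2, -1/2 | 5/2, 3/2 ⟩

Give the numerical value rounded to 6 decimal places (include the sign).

+0.447214  (= +√(1/5))

√[6·0!4!1!/6! · 4!0!0!1!4!1!] = √(576/5)
  +(−1)^0/∏(0,0,0,0,4,1)! = 1/24  (running 1/24)
⟨..|..⟩ = √(576/5)·(1/24) = +0.447214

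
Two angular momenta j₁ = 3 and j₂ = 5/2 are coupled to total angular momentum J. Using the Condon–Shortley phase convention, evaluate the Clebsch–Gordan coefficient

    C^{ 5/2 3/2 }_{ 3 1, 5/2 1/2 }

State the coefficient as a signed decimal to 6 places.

-0.169031

j₁+j₂−J=3  J+j₁−j₂=3  J−j₁+j₂=2  j₁+j₂+J+1=9
(j₁±m₁, j₂±m₂, J±M) = (4,2,3,2,4,1)
P² = 576/35
sum k=1..2:
  [1] −1/8 = -1/8
  [2] +1/12 = 1/12
S = -1/24
C² = P²·S² = 1/35 ; C = -0.169031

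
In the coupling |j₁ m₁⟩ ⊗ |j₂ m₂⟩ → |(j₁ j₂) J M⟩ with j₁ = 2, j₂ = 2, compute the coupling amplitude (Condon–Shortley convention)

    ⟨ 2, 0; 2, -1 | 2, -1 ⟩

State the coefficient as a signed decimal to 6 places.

-0.267261

√[5·2!2!2!/7! · 2!2!1!3!1!3!] = √(8/7)
  +(−1)^0/∏(0,2,2,1,0,1)! = 1/4  (running 1/4)
  +(−1)^1/∏(1,1,1,0,1,2)! = -1/2  (running -1/4)
⟨..|..⟩ = √(8/7)·(-1/4) = -0.267261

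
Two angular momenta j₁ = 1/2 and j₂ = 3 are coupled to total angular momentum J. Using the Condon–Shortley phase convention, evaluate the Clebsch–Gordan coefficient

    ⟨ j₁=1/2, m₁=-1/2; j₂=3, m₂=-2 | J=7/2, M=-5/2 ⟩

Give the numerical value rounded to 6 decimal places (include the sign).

j₁+j₂−J=0  J+j₁−j₂=1  J−j₁+j₂=6  j₁+j₂+J+1=8
(j₁±m₁, j₂±m₂, J±M) = (0,1,1,5,1,6)
P² = 86400/7
sum k=0..0:
  [0] +1/120 = 1/120
S = 1/120
C² = P²·S² = 6/7 ; C = +0.925820

+0.925820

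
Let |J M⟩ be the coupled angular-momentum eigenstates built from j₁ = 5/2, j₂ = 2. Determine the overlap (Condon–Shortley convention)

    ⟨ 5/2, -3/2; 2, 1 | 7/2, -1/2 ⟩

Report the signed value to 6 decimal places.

√[8·1!4!3!/9! · 1!4!3!1!3!4!] = √(2304/35)
  +(−1)^0/∏(0,1,4,3,0,0)! = 1/144  (running 1/144)
  +(−1)^1/∏(1,0,3,2,1,1)! = -1/12  (running -11/144)
⟨..|..⟩ = √(2304/35)·(-11/144) = -0.619780

−√(121/315) ≈ -0.619780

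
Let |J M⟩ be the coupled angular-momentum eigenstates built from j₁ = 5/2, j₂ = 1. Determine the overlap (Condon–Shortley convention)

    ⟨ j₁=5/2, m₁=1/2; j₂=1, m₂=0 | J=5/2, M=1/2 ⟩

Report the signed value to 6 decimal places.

√[6·1!4!1!/7! · 3!2!1!1!3!2!] = √(144/35)
  +(−1)^0/∏(0,1,2,1,2,0)! = 1/4  (running 1/4)
  +(−1)^1/∏(1,0,1,0,3,1)! = -1/6  (running 1/12)
⟨..|..⟩ = √(144/35)·(1/12) = +0.169031

+0.169031  (= +√(1/35))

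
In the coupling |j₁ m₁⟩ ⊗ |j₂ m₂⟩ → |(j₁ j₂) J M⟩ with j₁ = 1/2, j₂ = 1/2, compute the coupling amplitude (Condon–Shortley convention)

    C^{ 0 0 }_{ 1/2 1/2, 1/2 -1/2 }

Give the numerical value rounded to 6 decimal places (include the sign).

+√(1/2) = +0.707107

triangle: 1!*0!*0!/2! = 1/2
(j±m)!: 1!*0!*0!*1!*0!*0! = 1
prefactor² = (2J+1)*Δ*N² = 1/2
  k=0: +1/(0!*1!*0!*0!*0!*0!) = 1
Σ = 1  ⇒  CG² = 1/2*1² = 1/2
CG = +√(1/2) = +0.707107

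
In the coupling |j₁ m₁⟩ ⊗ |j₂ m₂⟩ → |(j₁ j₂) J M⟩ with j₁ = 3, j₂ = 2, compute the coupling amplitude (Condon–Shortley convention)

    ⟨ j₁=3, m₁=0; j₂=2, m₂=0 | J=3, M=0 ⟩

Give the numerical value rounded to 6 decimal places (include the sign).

√[7·2!4!2!/9! · 3!3!2!2!3!3!] = √(48/5)
  +(−1)^0/∏(0,2,3,2,1,0)! = 1/24  (running 1/24)
  +(−1)^1/∏(1,1,2,1,2,1)! = -1/4  (running -5/24)
  +(−1)^2/∏(2,0,1,0,3,2)! = 1/24  (running -1/6)
⟨..|..⟩ = √(48/5)·(-1/6) = -0.516398

-0.516398  (= −√(4/15))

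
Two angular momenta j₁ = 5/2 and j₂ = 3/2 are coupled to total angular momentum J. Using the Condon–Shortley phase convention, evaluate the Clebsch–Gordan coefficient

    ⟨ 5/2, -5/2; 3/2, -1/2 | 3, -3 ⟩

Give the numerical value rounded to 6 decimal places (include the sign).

−√(5/8) ≈ -0.790569

√[7·1!4!2!/8! · 0!5!1!2!0!6!] = √(1440)
  +(−1)^1/∏(1,0,4,0,0,2)! = -1/48  (running -1/48)
⟨..|..⟩ = √(1440)·(-1/48) = -0.790569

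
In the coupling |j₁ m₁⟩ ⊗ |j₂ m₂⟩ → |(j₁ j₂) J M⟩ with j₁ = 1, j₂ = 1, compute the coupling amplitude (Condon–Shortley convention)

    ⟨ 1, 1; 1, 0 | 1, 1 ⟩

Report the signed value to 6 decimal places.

√[3·1!1!1!/4! · 2!0!1!1!2!0!] = √(1/2)
  +(−1)^0/∏(0,1,0,1,1,0)! = 1  (running 1)
⟨..|..⟩ = √(1/2)·(1) = +0.707107

+√(1/2) = +0.707107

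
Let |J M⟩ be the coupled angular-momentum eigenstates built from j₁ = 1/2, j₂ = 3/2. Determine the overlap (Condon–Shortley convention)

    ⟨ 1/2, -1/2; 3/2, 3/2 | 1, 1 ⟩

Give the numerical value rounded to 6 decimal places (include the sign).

√[3·1!0!2!/4! · 0!1!3!0!2!0!] = √(3)
  +(−1)^1/∏(1,0,0,2,0,0)! = -1/2  (running -1/2)
⟨..|..⟩ = √(3)·(-1/2) = -0.866025

-0.866025  (= −√(3/4))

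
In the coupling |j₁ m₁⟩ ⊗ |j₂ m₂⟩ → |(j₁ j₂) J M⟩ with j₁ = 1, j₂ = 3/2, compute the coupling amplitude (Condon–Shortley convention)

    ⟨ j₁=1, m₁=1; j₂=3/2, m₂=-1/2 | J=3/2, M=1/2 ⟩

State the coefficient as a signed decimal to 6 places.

j₁+j₂−J=1  J+j₁−j₂=1  J−j₁+j₂=2  j₁+j₂+J+1=5
(j₁±m₁, j₂±m₂, J±M) = (2,0,1,2,2,1)
P² = 8/15
sum k=0..0:
  [0] +1/1 = 1
S = 1
C² = P²·S² = 8/15 ; C = +0.730297

+√(8/15) = +0.730297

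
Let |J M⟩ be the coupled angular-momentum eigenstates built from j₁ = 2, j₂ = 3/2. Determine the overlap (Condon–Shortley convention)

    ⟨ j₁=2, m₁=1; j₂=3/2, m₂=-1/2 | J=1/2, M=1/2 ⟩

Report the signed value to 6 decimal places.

-0.547723  (= −√(3/10))

j₁+j₂−J=3  J+j₁−j₂=1  J−j₁+j₂=0  j₁+j₂+J+1=5
(j₁±m₁, j₂±m₂, J±M) = (3,1,1,2,1,0)
P² = 6/5
sum k=1..1:
  [1] −1/2 = -1/2
S = -1/2
C² = P²·S² = 3/10 ; C = -0.547723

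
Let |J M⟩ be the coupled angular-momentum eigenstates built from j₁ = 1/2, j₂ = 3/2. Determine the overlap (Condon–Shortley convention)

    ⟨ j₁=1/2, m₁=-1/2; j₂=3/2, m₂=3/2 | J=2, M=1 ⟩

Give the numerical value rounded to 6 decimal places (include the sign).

j₁+j₂−J=0  J+j₁−j₂=1  J−j₁+j₂=3  j₁+j₂+J+1=5
(j₁±m₁, j₂±m₂, J±M) = (0,1,3,0,3,1)
P² = 9
sum k=0..0:
  [0] +1/6 = 1/6
S = 1/6
C² = P²·S² = 1/4 ; C = +0.500000

+0.500000  (= +√(1/4))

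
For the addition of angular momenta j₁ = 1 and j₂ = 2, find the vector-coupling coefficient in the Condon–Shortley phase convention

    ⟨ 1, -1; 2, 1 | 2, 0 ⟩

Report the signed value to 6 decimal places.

triangle: 1!×1!×3!/6! = 6/720
(j±m)!: 0!×2!×3!×1!×2!×2! = 48
prefactor² = (2J+1)×Δ×N² = 2
  k=1: −1/(1!×0!×1!×2!×0!×1!) = -1/2
Σ = -1/2  ⇒  CG² = 2×(-1/2)² = 1/2
CG = −√(1/2) = -0.707107

-0.707107  (= −√(1/2))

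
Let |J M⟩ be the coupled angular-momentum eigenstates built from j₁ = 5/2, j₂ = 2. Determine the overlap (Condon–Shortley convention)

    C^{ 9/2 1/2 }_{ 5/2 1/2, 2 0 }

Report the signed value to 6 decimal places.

+0.690066

√[10·0!5!4!/10! · 3!2!2!2!5!4!] = √(7680/7)
  +(−1)^0/∏(0,0,2,2,3,2)! = 1/48  (running 1/48)
⟨..|..⟩ = √(7680/7)·(1/48) = +0.690066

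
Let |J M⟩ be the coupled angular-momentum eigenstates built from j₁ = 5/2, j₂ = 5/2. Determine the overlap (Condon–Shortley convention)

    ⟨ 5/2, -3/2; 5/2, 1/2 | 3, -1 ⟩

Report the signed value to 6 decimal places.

+0.182574  (= +√(1/30))

j₁+j₂−J=2  J+j₁−j₂=3  J−j₁+j₂=3  j₁+j₂+J+1=9
(j₁±m₁, j₂±m₂, J±M) = (1,4,3,2,2,4)
P² = 96/5
sum k=1..2:
  [1] −1/12 = -1/12
  [2] +1/8 = 1/8
S = 1/24
C² = P²·S² = 1/30 ; C = +0.182574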